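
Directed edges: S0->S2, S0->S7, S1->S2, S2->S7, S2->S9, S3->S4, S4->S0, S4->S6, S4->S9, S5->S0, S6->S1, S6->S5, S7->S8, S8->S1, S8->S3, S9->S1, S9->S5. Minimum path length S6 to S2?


BFS layer-by-layer from S6:
  dist 0: {S6}
  dist 1: {S1, S5}
  dist 2: {S0, S2}
  -> S2 reached at distance 2
Shortest path length = 2

2


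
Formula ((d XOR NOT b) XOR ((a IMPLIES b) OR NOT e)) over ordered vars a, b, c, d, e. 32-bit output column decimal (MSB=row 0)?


Formula: ((d XOR NOT b) XOR ((a IMPLIES b) OR NOT e)) over a, b, c, d, e (32 rows)
Evaluate each row (bits = a,b,c,d,e, MSB first):
  row 0 [00000]: ((0 XOR NOT 0) XOR ((0 IMPLIES 0) OR NOT 0)) -> 0
  row 1 [00001]: ((0 XOR NOT 0) XOR ((0 IMPLIES 0) OR NOT 1)) -> 0
  row 2 [00010]: ((1 XOR NOT 0) XOR ((0 IMPLIES 0) OR NOT 0)) -> 1
  row 3 [00011]: ((1 XOR NOT 0) XOR ((0 IMPLIES 0) OR NOT 1)) -> 1
  row 4 [00100]: ((0 XOR NOT 0) XOR ((0 IMPLIES 0) OR NOT 0)) -> 0
  row 5 [00101]: ((0 XOR NOT 0) XOR ((0 IMPLIES 0) OR NOT 1)) -> 0
  row 6 [00110]: ((1 XOR NOT 0) XOR ((0 IMPLIES 0) OR NOT 0)) -> 1
  row 7 [00111]: ((1 XOR NOT 0) XOR ((0 IMPLIES 0) OR NOT 1)) -> 1
  row 8 [01000]: ((0 XOR NOT 1) XOR ((0 IMPLIES 1) OR NOT 0)) -> 1
  row 9 [01001]: ((0 XOR NOT 1) XOR ((0 IMPLIES 1) OR NOT 1)) -> 1
  row 10 [01010]: ((1 XOR NOT 1) XOR ((0 IMPLIES 1) OR NOT 0)) -> 0
  row 11 [01011]: ((1 XOR NOT 1) XOR ((0 IMPLIES 1) OR NOT 1)) -> 0
  row 12 [01100]: ((0 XOR NOT 1) XOR ((0 IMPLIES 1) OR NOT 0)) -> 1
  row 13 [01101]: ((0 XOR NOT 1) XOR ((0 IMPLIES 1) OR NOT 1)) -> 1
  row 14 [01110]: ((1 XOR NOT 1) XOR ((0 IMPLIES 1) OR NOT 0)) -> 0
  row 15 [01111]: ((1 XOR NOT 1) XOR ((0 IMPLIES 1) OR NOT 1)) -> 0
  row 16 [10000]: ((0 XOR NOT 0) XOR ((1 IMPLIES 0) OR NOT 0)) -> 0
  row 17 [10001]: ((0 XOR NOT 0) XOR ((1 IMPLIES 0) OR NOT 1)) -> 1
  row 18 [10010]: ((1 XOR NOT 0) XOR ((1 IMPLIES 0) OR NOT 0)) -> 1
  row 19 [10011]: ((1 XOR NOT 0) XOR ((1 IMPLIES 0) OR NOT 1)) -> 0
  row 20 [10100]: ((0 XOR NOT 0) XOR ((1 IMPLIES 0) OR NOT 0)) -> 0
  row 21 [10101]: ((0 XOR NOT 0) XOR ((1 IMPLIES 0) OR NOT 1)) -> 1
  row 22 [10110]: ((1 XOR NOT 0) XOR ((1 IMPLIES 0) OR NOT 0)) -> 1
  row 23 [10111]: ((1 XOR NOT 0) XOR ((1 IMPLIES 0) OR NOT 1)) -> 0
  row 24 [11000]: ((0 XOR NOT 1) XOR ((1 IMPLIES 1) OR NOT 0)) -> 1
  row 25 [11001]: ((0 XOR NOT 1) XOR ((1 IMPLIES 1) OR NOT 1)) -> 1
  row 26 [11010]: ((1 XOR NOT 1) XOR ((1 IMPLIES 1) OR NOT 0)) -> 0
  row 27 [11011]: ((1 XOR NOT 1) XOR ((1 IMPLIES 1) OR NOT 1)) -> 0
  row 28 [11100]: ((0 XOR NOT 1) XOR ((1 IMPLIES 1) OR NOT 0)) -> 1
  row 29 [11101]: ((0 XOR NOT 1) XOR ((1 IMPLIES 1) OR NOT 1)) -> 1
  row 30 [11110]: ((1 XOR NOT 1) XOR ((1 IMPLIES 1) OR NOT 0)) -> 0
  row 31 [11111]: ((1 XOR NOT 1) XOR ((1 IMPLIES 1) OR NOT 1)) -> 0
Full result column, 4 rows per line (a,b,c fixed per line; d,e runs 00..11 left to right):
  rows 0-3 [a,b,c=000]: 0011  = hex 3
  rows 4-7 [a,b,c=001]: 0011  = hex 3
  rows 8-11 [a,b,c=010]: 1100  = hex C
  rows 12-15 [a,b,c=011]: 1100  = hex C
  rows 16-19 [a,b,c=100]: 0110  = hex 6
  rows 20-23 [a,b,c=101]: 0110  = hex 6
  rows 24-27 [a,b,c=110]: 1100  = hex C
  rows 28-31 [a,b,c=111]: 1100  = hex C
Output column (row 0 .. row 31) = 00110011110011000110011011001100
Output column grouped in 4s = 0011 0011 1100 1100 0110 0110 1100 1100 = 0x33CC66CC
Convert to decimal digit by digit (value = value*16 + digit):
  3 -> 3
  3*16 + 3 = 51
  51*16 + 12 (C) = 828
  828*16 + 12 (C) = 13260
  13260*16 + 6 = 212166
  212166*16 + 6 = 3394662
  3394662*16 + 12 (C) = 54314604
  54314604*16 + 12 (C) = 869033676
Decimal = 869033676

869033676


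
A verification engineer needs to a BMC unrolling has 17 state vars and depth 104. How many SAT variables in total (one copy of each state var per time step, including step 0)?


BMC unrolls to depth k, creating one copy of each state var for steps 0..k.
Step count = 104 + 1 = 105 (steps 0 through 104)
Vars per step = 17
Total = 17 * 105 = 1785

1785


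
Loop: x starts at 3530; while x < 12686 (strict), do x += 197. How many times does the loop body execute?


Step 1: x goes from 3530 toward 12686 by 197; the body runs while x<12686, so iterations = ceil((bound-start)/step)
Step 2: Distance=9156
Step 3: ceil(9156/197)=47

47


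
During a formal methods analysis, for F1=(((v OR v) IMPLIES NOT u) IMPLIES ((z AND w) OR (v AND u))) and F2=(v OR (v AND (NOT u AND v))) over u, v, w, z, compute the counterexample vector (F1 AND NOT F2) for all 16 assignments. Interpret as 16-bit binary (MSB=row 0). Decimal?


F1 = (((v OR v) IMPLIES NOT u) IMPLIES ((z AND w) OR (v AND u)))
F2 = (v OR (v AND (NOT u AND v)))
Counterexample to F1=>F2 is where F1=1 and F2=0.
Evaluate each row (bits = u,v,w,z, MSB first):
  row 0 [0000]: F1=0 F2=0 -> F1&~F2 -> 0
  row 1 [0001]: F1=0 F2=0 -> F1&~F2 -> 0
  row 2 [0010]: F1=0 F2=0 -> F1&~F2 -> 0
  row 3 [0011]: F1=1 F2=0 -> F1&~F2 -> 1
  row 4 [0100]: F1=0 F2=1 -> F1&~F2 -> 0
  row 5 [0101]: F1=0 F2=1 -> F1&~F2 -> 0
  row 6 [0110]: F1=0 F2=1 -> F1&~F2 -> 0
  row 7 [0111]: F1=1 F2=1 -> F1&~F2 -> 0
  row 8 [1000]: F1=0 F2=0 -> F1&~F2 -> 0
  row 9 [1001]: F1=0 F2=0 -> F1&~F2 -> 0
  row 10 [1010]: F1=0 F2=0 -> F1&~F2 -> 0
  row 11 [1011]: F1=1 F2=0 -> F1&~F2 -> 1
  row 12 [1100]: F1=1 F2=1 -> F1&~F2 -> 0
  row 13 [1101]: F1=1 F2=1 -> F1&~F2 -> 0
  row 14 [1110]: F1=1 F2=1 -> F1&~F2 -> 0
  row 15 [1111]: F1=1 F2=1 -> F1&~F2 -> 0
Full result column, 4 rows per line (u,v fixed per line; w,z runs 00..11 left to right):
  rows 0-3 [u,v=00]: 0001  = hex 1
  rows 4-7 [u,v=01]: 0000  = hex 0
  rows 8-11 [u,v=10]: 0001  = hex 1
  rows 12-15 [u,v=11]: 0000  = hex 0
Counterexample vector (row 0 .. row 15) = 0001000000010000
Output column grouped in 4s = 0001 0000 0001 0000 = 0x1010
Convert to decimal digit by digit (value = value*16 + digit):
  1 -> 1
  1*16 + 0 = 16
  16*16 + 1 = 257
  257*16 + 0 = 4112
Decimal = 4112

4112


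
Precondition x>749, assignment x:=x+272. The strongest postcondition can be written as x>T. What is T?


Formula: sp(P, x:=E) = exists old_x. (x = E[old_x/x]) AND P[old_x/x] (old_x is the value of x before the assignment; eliminate old_x by solving x = E[old_x/x] for old_x)
Step 1: Precondition P: x>749, i.e. old_x > 749
Step 2: Assignment gives x = old_x + 272, so old_x = x - 272
Step 3: Substitute into P: x - 272 > 749
Step 4: Simplify: x > 749+272 = 1021

1021


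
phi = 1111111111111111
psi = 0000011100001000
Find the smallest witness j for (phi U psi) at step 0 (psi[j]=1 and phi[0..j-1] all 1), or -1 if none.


(phi U psi) at 0: need smallest j with psi[j]=1 and phi[i]=1 for all i in [0,j).
Scan from step 0:
  step 0: phi=1, psi=0 -> continue
  step 1: phi=1, psi=0 -> continue
  step 2: phi=1, psi=0 -> continue
  step 3: phi=1, psi=0 -> continue
  step 5: psi=1 and phi held for [0,5) -> witness found
Witness step = 5

5


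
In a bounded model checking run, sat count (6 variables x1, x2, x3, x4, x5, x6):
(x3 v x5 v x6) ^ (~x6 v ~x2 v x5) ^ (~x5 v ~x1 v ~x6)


CNF with 3 clauses over 6 vars (64 assignments).
An assignment satisfies CNF iff every clause has >=1 true literal.
Check each row (bits = x1,x2,x3,x4,x5,x6; clause T/F shown):
  row 0 [000000]: clauses=FTT -> 0
  row 1 [000001]: clauses=TTT -> 1
  row 2 [000010]: clauses=TTT -> 1
  row 3 [000011]: clauses=TTT -> 1
  row 4 [000100]: clauses=FTT -> 0
  (every remaining row is evaluated the same way; all 64 results are listed next)
Full result column, 8 rows per line (x1,x2,x3 fixed per line; x4,x5,x6 runs 000..111 left to right):
  rows 0-7 [x1,x2,x3=000]: 01110111  (ones: 6)
  rows 8-15 [x1,x2,x3=001]: 11111111  (ones: 8)
  rows 16-23 [x1,x2,x3=010]: 00110011  (ones: 4)
  rows 24-31 [x1,x2,x3=011]: 10111011  (ones: 6)
  rows 32-39 [x1,x2,x3=100]: 01100110  (ones: 4)
  rows 40-47 [x1,x2,x3=101]: 11101110  (ones: 6)
  rows 48-55 [x1,x2,x3=110]: 00100010  (ones: 2)
  rows 56-63 [x1,x2,x3=111]: 10101010  (ones: 4)
Satisfying assignments = 6+8+4+6+4+6+2+4 = 40

40


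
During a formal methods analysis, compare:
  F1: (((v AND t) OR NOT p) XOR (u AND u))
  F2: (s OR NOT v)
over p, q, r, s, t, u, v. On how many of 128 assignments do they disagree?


F1 = (((v AND t) OR NOT p) XOR (u AND u))
F2 = (s OR NOT v)
Evaluate both on each of 128 rows (bits = p,q,r,s,t,u,v):
  row 0 [0000000]: F1=1 F2=1 -> 0
  row 1 [0000001]: F1=1 F2=0 (differ) -> 1
  row 2 [0000010]: F1=0 F2=1 (differ) -> 1
  row 3 [0000011]: F1=0 F2=0 -> 0
  row 4 [0000100]: F1=1 F2=1 -> 0
  (every remaining row is evaluated the same way; all 128 results are listed next)
Full result column, 8 rows per line (p,q,r,s fixed per line; t,u,v runs 000..111 left to right):
  rows 0-7 [p,q,r,s=0000]: 01100110  (ones: 4)
  rows 8-15 [p,q,r,s=0001]: 00110011  (ones: 4)
  rows 16-23 [p,q,r,s=0010]: 01100110  (ones: 4)
  rows 24-31 [p,q,r,s=0011]: 00110011  (ones: 4)
  rows 32-39 [p,q,r,s=0100]: 01100110  (ones: 4)
  rows 40-47 [p,q,r,s=0101]: 00110011  (ones: 4)
  rows 48-55 [p,q,r,s=0110]: 01100110  (ones: 4)
  rows 56-63 [p,q,r,s=0111]: 00110011  (ones: 4)
  rows 64-71 [p,q,r,s=1000]: 10011100  (ones: 4)
  rows 72-79 [p,q,r,s=1001]: 11001001  (ones: 4)
  rows 80-87 [p,q,r,s=1010]: 10011100  (ones: 4)
  rows 88-95 [p,q,r,s=1011]: 11001001  (ones: 4)
  rows 96-103 [p,q,r,s=1100]: 10011100  (ones: 4)
  rows 104-111 [p,q,r,s=1101]: 11001001  (ones: 4)
  rows 112-119 [p,q,r,s=1110]: 10011100  (ones: 4)
  rows 120-127 [p,q,r,s=1111]: 11001001  (ones: 4)
Disagreements = 4+4+4+4+4+4+4+4+4+4+4+4+4+4+4+4 = 64

64


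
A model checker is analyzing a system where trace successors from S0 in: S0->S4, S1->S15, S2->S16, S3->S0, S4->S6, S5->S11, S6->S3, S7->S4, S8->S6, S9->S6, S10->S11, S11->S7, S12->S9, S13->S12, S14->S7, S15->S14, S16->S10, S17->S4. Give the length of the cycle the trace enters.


Trace from S0 until a state repeats:
  S0 -> S4 -> S6 -> S3 -> S0
S0 first seen at step 0, revisited at step 4.
Cycle length = 4 - 0 = 4

4


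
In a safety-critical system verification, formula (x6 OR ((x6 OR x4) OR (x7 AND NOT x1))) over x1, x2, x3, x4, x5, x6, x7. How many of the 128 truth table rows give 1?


Formula: (x6 OR ((x6 OR x4) OR (x7 AND NOT x1))) over 7 vars (128 rows)
Evaluate each row (x1, x2, x3, x4, x5, x6, x7 as bits, MSB first):
  row 0 [0000000]: (0 OR ((0 OR 0) OR (0 AND NOT 0))) -> 0
  row 1 [0000001]: (0 OR ((0 OR 0) OR (1 AND NOT 0))) -> 1
  row 2 [0000010]: (1 OR ((1 OR 0) OR (0 AND NOT 0))) -> 1
  row 3 [0000011]: (1 OR ((1 OR 0) OR (1 AND NOT 0))) -> 1
  row 4 [0000100]: (0 OR ((0 OR 0) OR (0 AND NOT 0))) -> 0
  (every remaining row is evaluated the same way; all 128 results are listed next)
Full result column, 8 rows per line (x1,x2,x3,x4 fixed per line; x5,x6,x7 runs 000..111 left to right):
  rows 0-7 [x1,x2,x3,x4=0000]: 01110111  (ones: 6)
  rows 8-15 [x1,x2,x3,x4=0001]: 11111111  (ones: 8)
  rows 16-23 [x1,x2,x3,x4=0010]: 01110111  (ones: 6)
  rows 24-31 [x1,x2,x3,x4=0011]: 11111111  (ones: 8)
  rows 32-39 [x1,x2,x3,x4=0100]: 01110111  (ones: 6)
  rows 40-47 [x1,x2,x3,x4=0101]: 11111111  (ones: 8)
  rows 48-55 [x1,x2,x3,x4=0110]: 01110111  (ones: 6)
  rows 56-63 [x1,x2,x3,x4=0111]: 11111111  (ones: 8)
  rows 64-71 [x1,x2,x3,x4=1000]: 00110011  (ones: 4)
  rows 72-79 [x1,x2,x3,x4=1001]: 11111111  (ones: 8)
  rows 80-87 [x1,x2,x3,x4=1010]: 00110011  (ones: 4)
  rows 88-95 [x1,x2,x3,x4=1011]: 11111111  (ones: 8)
  rows 96-103 [x1,x2,x3,x4=1100]: 00110011  (ones: 4)
  rows 104-111 [x1,x2,x3,x4=1101]: 11111111  (ones: 8)
  rows 112-119 [x1,x2,x3,x4=1110]: 00110011  (ones: 4)
  rows 120-127 [x1,x2,x3,x4=1111]: 11111111  (ones: 8)
Count of 1-rows = 6+8+6+8+6+8+6+8+4+8+4+8+4+8+4+8 = 104

104


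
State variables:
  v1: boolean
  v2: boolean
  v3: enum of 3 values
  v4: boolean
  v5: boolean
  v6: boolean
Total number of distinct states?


State space = product of domain sizes of all variables.
Domain sizes:
  v1 (boolean): 2
  v2 (boolean): 2
  v3 (enum of 3 values): 3
  v4 (boolean): 2
  v5 (boolean): 2
  v6 (boolean): 2
Product = 2 * 2 * 3 * 2 * 2 * 2 = 96

96


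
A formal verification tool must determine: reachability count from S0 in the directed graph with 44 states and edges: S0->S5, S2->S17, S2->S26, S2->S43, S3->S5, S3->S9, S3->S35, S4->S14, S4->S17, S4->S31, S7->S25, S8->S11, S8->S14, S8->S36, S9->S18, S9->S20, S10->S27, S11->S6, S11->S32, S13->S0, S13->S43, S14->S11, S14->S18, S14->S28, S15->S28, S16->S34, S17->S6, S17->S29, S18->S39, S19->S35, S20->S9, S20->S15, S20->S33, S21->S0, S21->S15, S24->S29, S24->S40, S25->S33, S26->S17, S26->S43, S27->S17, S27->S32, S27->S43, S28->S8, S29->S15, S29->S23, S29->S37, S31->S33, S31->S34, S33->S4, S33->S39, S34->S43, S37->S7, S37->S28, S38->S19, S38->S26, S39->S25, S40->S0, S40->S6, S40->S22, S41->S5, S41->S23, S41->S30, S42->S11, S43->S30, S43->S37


BFS from S0:
  layer 0: {S0}
  layer 1: {S5}
Reachable set: {S0, S5}
Count = 2

2


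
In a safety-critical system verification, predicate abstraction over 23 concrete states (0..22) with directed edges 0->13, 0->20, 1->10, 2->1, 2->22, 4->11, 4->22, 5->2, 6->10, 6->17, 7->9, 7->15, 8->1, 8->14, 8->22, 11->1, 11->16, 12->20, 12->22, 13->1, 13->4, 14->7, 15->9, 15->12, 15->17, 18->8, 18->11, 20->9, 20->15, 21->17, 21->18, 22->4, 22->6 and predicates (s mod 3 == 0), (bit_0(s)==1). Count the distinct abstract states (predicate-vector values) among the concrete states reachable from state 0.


BFS from 0:
Concrete reachable: {0, 1, 4, 6, 9, 10, 11, 12, 13, 15, 16, 17, 20, 22}
Abstract via predicates (s mod 3 == 0), (bit_0(s)==1):
  (0,0) <- {4, 10, 16, 20, 22}
  (0,1) <- {1, 11, 13, 17}
  (1,0) <- {0, 6, 12}
  (1,1) <- {9, 15}
Distinct abstract states = 4

4


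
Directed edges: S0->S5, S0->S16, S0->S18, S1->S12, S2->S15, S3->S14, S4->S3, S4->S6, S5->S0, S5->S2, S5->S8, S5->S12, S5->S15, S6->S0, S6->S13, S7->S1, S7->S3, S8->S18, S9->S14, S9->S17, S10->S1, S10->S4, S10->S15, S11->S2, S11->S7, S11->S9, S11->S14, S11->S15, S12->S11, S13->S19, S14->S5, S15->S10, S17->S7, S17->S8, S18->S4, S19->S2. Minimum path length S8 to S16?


BFS layer-by-layer from S8:
  dist 0: {S8}
  dist 1: {S18}
  dist 2: {S4}
  dist 3: {S3, S6}
  dist 4: {S0, S13, S14}
  dist 5: {S5, S16, S19}
  -> S16 reached at distance 5
Shortest path length = 5

5


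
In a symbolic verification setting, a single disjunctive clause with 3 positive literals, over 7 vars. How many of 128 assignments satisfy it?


Step 1: Total=2^7=128
Step 2: Unsat when all 3 false: 2^4=16
Step 3: Sat=128-16=112

112


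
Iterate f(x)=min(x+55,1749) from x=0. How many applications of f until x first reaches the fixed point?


Step 1: x=0, cap=1749, increment=55
Step 2: x grows by 55 each step until capped at 1749; fixed point is x=1749
Step 3: iterations = ceil(1749/55) = 32

32


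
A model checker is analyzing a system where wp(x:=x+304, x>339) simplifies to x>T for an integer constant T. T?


Formula: wp(x:=E, P) = P[E/x] (substitute E for x in postcondition)
Step 1: Postcondition: x>339
Step 2: Substitute x+304 for x: x+304>339
Step 3: Solve for x: x > 339-304 = 35

35


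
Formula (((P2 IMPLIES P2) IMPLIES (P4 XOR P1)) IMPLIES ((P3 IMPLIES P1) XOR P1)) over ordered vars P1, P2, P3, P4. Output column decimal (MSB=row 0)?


Formula: (((P2 IMPLIES P2) IMPLIES (P4 XOR P1)) IMPLIES ((P3 IMPLIES P1) XOR P1)) over P1, P2, P3, P4 (16 rows)
Evaluate each row (bits = P1,P2,P3,P4, MSB first):
  row 0 [0000]: (((0 IMPLIES 0) IMPLIES (0 XOR 0)) IMPLIES ((0 IMPLIES 0) XOR 0)) -> 1
  row 1 [0001]: (((0 IMPLIES 0) IMPLIES (1 XOR 0)) IMPLIES ((0 IMPLIES 0) XOR 0)) -> 1
  row 2 [0010]: (((0 IMPLIES 0) IMPLIES (0 XOR 0)) IMPLIES ((1 IMPLIES 0) XOR 0)) -> 1
  row 3 [0011]: (((0 IMPLIES 0) IMPLIES (1 XOR 0)) IMPLIES ((1 IMPLIES 0) XOR 0)) -> 0
  row 4 [0100]: (((1 IMPLIES 1) IMPLIES (0 XOR 0)) IMPLIES ((0 IMPLIES 0) XOR 0)) -> 1
  row 5 [0101]: (((1 IMPLIES 1) IMPLIES (1 XOR 0)) IMPLIES ((0 IMPLIES 0) XOR 0)) -> 1
  row 6 [0110]: (((1 IMPLIES 1) IMPLIES (0 XOR 0)) IMPLIES ((1 IMPLIES 0) XOR 0)) -> 1
  row 7 [0111]: (((1 IMPLIES 1) IMPLIES (1 XOR 0)) IMPLIES ((1 IMPLIES 0) XOR 0)) -> 0
  row 8 [1000]: (((0 IMPLIES 0) IMPLIES (0 XOR 1)) IMPLIES ((0 IMPLIES 1) XOR 1)) -> 0
  row 9 [1001]: (((0 IMPLIES 0) IMPLIES (1 XOR 1)) IMPLIES ((0 IMPLIES 1) XOR 1)) -> 1
  row 10 [1010]: (((0 IMPLIES 0) IMPLIES (0 XOR 1)) IMPLIES ((1 IMPLIES 1) XOR 1)) -> 0
  row 11 [1011]: (((0 IMPLIES 0) IMPLIES (1 XOR 1)) IMPLIES ((1 IMPLIES 1) XOR 1)) -> 1
  row 12 [1100]: (((1 IMPLIES 1) IMPLIES (0 XOR 1)) IMPLIES ((0 IMPLIES 1) XOR 1)) -> 0
  row 13 [1101]: (((1 IMPLIES 1) IMPLIES (1 XOR 1)) IMPLIES ((0 IMPLIES 1) XOR 1)) -> 1
  row 14 [1110]: (((1 IMPLIES 1) IMPLIES (0 XOR 1)) IMPLIES ((1 IMPLIES 1) XOR 1)) -> 0
  row 15 [1111]: (((1 IMPLIES 1) IMPLIES (1 XOR 1)) IMPLIES ((1 IMPLIES 1) XOR 1)) -> 1
Full result column, 4 rows per line (P1,P2 fixed per line; P3,P4 runs 00..11 left to right):
  rows 0-3 [P1,P2=00]: 1110  = hex E
  rows 4-7 [P1,P2=01]: 1110  = hex E
  rows 8-11 [P1,P2=10]: 0101  = hex 5
  rows 12-15 [P1,P2=11]: 0101  = hex 5
Output column (row 0 .. row 15) = 1110111001010101
Output column grouped in 4s = 1110 1110 0101 0101 = 0xEE55
Convert to decimal digit by digit (value = value*16 + digit):
  E -> 14
  14*16 + 14 (E) = 238
  238*16 + 5 = 3813
  3813*16 + 5 = 61013
Decimal = 61013

61013


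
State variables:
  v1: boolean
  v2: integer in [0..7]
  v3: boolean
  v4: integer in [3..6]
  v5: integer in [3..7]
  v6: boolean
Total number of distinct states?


State space = product of domain sizes of all variables.
Domain sizes:
  v1 (boolean): 2
  v2 (integer in [0..7]): 8
  v3 (boolean): 2
  v4 (integer in [3..6]): 4
  v5 (integer in [3..7]): 5
  v6 (boolean): 2
Product = 2 * 8 * 2 * 4 * 5 * 2 = 1280

1280


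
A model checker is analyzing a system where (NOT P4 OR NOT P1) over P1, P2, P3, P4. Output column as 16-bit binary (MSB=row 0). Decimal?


Formula: (NOT P4 OR NOT P1) over P1, P2, P3, P4 (16 rows)
Evaluate each row (bits = P1,P2,P3,P4, MSB first):
  row 0 [0000]: (NOT 0 OR NOT 0) -> 1
  row 1 [0001]: (NOT 1 OR NOT 0) -> 1
  row 2 [0010]: (NOT 0 OR NOT 0) -> 1
  row 3 [0011]: (NOT 1 OR NOT 0) -> 1
  row 4 [0100]: (NOT 0 OR NOT 0) -> 1
  row 5 [0101]: (NOT 1 OR NOT 0) -> 1
  row 6 [0110]: (NOT 0 OR NOT 0) -> 1
  row 7 [0111]: (NOT 1 OR NOT 0) -> 1
  row 8 [1000]: (NOT 0 OR NOT 1) -> 1
  row 9 [1001]: (NOT 1 OR NOT 1) -> 0
  row 10 [1010]: (NOT 0 OR NOT 1) -> 1
  row 11 [1011]: (NOT 1 OR NOT 1) -> 0
  row 12 [1100]: (NOT 0 OR NOT 1) -> 1
  row 13 [1101]: (NOT 1 OR NOT 1) -> 0
  row 14 [1110]: (NOT 0 OR NOT 1) -> 1
  row 15 [1111]: (NOT 1 OR NOT 1) -> 0
Full result column, 4 rows per line (P1,P2 fixed per line; P3,P4 runs 00..11 left to right):
  rows 0-3 [P1,P2=00]: 1111  = hex F
  rows 4-7 [P1,P2=01]: 1111  = hex F
  rows 8-11 [P1,P2=10]: 1010  = hex A
  rows 12-15 [P1,P2=11]: 1010  = hex A
Output column (row 0 .. row 15) = 1111111110101010
Output column grouped in 4s = 1111 1111 1010 1010 = 0xFFAA
Convert to decimal digit by digit (value = value*16 + digit):
  F -> 15
  15*16 + 15 (F) = 255
  255*16 + 10 (A) = 4090
  4090*16 + 10 (A) = 65450
Decimal = 65450

65450


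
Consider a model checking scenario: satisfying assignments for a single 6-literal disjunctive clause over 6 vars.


Step 1: Total=2^6=64
Step 2: Unsat when all 6 false: 2^0=1
Step 3: Sat=64-1=63

63


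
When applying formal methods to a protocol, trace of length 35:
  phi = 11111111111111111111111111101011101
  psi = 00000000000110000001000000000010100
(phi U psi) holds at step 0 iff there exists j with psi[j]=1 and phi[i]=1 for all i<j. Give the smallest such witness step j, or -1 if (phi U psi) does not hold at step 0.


(phi U psi) at 0: need smallest j with psi[j]=1 and phi[i]=1 for all i in [0,j).
Scan from step 0:
  step 0: phi=1, psi=0 -> continue
  step 1: phi=1, psi=0 -> continue
  step 2: phi=1, psi=0 -> continue
  step 3: phi=1, psi=0 -> continue
  step 11: psi=1 and phi held for [0,11) -> witness found
Witness step = 11

11


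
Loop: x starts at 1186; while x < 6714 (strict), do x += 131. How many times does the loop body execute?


Step 1: x goes from 1186 toward 6714 by 131; the body runs while x<6714, so iterations = ceil((bound-start)/step)
Step 2: Distance=5528
Step 3: ceil(5528/131)=43

43


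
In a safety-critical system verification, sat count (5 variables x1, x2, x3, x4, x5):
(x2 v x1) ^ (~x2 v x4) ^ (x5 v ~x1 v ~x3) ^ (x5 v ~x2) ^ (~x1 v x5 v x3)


CNF with 5 clauses over 5 vars (32 assignments).
An assignment satisfies CNF iff every clause has >=1 true literal.
Check each row (bits = x1,x2,x3,x4,x5; clause T/F shown):
  row 0 [00000]: clauses=FTTTT -> 0
  row 1 [00001]: clauses=FTTTT -> 0
  row 2 [00010]: clauses=FTTTT -> 0
  row 3 [00011]: clauses=FTTTT -> 0
  row 4 [00100]: clauses=FTTTT -> 0
  row 5 [00101]: clauses=FTTTT -> 0
  row 6 [00110]: clauses=FTTTT -> 0
  row 7 [00111]: clauses=FTTTT -> 0
  row 8 [01000]: clauses=TFTFT -> 0
  row 9 [01001]: clauses=TFTTT -> 0
  row 10 [01010]: clauses=TTTFT -> 0
  row 11 [01011]: clauses=TTTTT -> 1
  row 12 [01100]: clauses=TFTFT -> 0
  row 13 [01101]: clauses=TFTTT -> 0
  row 14 [01110]: clauses=TTTFT -> 0
  row 15 [01111]: clauses=TTTTT -> 1
  row 16 [10000]: clauses=TTTTF -> 0
  row 17 [10001]: clauses=TTTTT -> 1
  row 18 [10010]: clauses=TTTTF -> 0
  row 19 [10011]: clauses=TTTTT -> 1
  row 20 [10100]: clauses=TTFTT -> 0
  row 21 [10101]: clauses=TTTTT -> 1
  row 22 [10110]: clauses=TTFTT -> 0
  row 23 [10111]: clauses=TTTTT -> 1
  row 24 [11000]: clauses=TFTFF -> 0
  row 25 [11001]: clauses=TFTTT -> 0
  row 26 [11010]: clauses=TTTFF -> 0
  row 27 [11011]: clauses=TTTTT -> 1
  row 28 [11100]: clauses=TFFFT -> 0
  row 29 [11101]: clauses=TFTTT -> 0
  row 30 [11110]: clauses=TTFFT -> 0
  row 31 [11111]: clauses=TTTTT -> 1
Full result column, 8 rows per line (x1,x2 fixed per line; x3,x4,x5 runs 000..111 left to right):
  rows 0-7 [x1,x2=00]: 00000000  (ones: 0)
  rows 8-15 [x1,x2=01]: 00010001  (ones: 2)
  rows 16-23 [x1,x2=10]: 01010101  (ones: 4)
  rows 24-31 [x1,x2=11]: 00010001  (ones: 2)
Satisfying assignments = 0+2+4+2 = 8

8


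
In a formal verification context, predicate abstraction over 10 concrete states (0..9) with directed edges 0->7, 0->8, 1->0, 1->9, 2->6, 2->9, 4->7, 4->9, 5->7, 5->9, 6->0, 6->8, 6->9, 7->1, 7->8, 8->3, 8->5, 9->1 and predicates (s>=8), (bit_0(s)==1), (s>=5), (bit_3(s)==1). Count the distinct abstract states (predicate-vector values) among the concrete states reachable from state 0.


BFS from 0:
Concrete reachable: {0, 1, 3, 5, 7, 8, 9}
Abstract via predicates (s>=8), (bit_0(s)==1), (s>=5), (bit_3(s)==1):
  (0,0,0,0) <- {0}
  (0,1,0,0) <- {1, 3}
  (0,1,1,0) <- {5, 7}
  (1,0,1,1) <- {8}
  (1,1,1,1) <- {9}
Distinct abstract states = 5

5


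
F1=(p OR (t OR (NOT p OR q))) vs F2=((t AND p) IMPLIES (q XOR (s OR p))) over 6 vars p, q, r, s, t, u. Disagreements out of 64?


F1 = (p OR (t OR (NOT p OR q)))
F2 = ((t AND p) IMPLIES (q XOR (s OR p)))
Evaluate both on each of 64 rows (bits = p,q,r,s,t,u):
  row 0 [000000]: F1=1 F2=1 -> 0
  row 1 [000001]: F1=1 F2=1 -> 0
  row 2 [000010]: F1=1 F2=1 -> 0
  row 3 [000011]: F1=1 F2=1 -> 0
  row 4 [000100]: F1=1 F2=1 -> 0
  (every remaining row is evaluated the same way; all 64 results are listed next)
Full result column, 8 rows per line (p,q,r fixed per line; s,t,u runs 000..111 left to right):
  rows 0-7 [p,q,r=000]: 00000000  (ones: 0)
  rows 8-15 [p,q,r=001]: 00000000  (ones: 0)
  rows 16-23 [p,q,r=010]: 00000000  (ones: 0)
  rows 24-31 [p,q,r=011]: 00000000  (ones: 0)
  rows 32-39 [p,q,r=100]: 00000000  (ones: 0)
  rows 40-47 [p,q,r=101]: 00000000  (ones: 0)
  rows 48-55 [p,q,r=110]: 00110011  (ones: 4)
  rows 56-63 [p,q,r=111]: 00110011  (ones: 4)
Disagreements = 0+0+0+0+0+0+4+4 = 8

8


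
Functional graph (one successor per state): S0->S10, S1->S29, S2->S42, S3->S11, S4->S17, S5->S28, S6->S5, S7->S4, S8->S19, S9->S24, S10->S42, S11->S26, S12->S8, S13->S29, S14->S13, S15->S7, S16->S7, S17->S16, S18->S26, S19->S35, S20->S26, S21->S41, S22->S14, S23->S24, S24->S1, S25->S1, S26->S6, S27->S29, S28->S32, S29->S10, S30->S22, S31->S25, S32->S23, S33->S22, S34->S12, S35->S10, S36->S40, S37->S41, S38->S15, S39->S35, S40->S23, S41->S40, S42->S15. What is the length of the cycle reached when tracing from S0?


Trace from S0 until a state repeats:
  S0 -> S10 -> S42 -> S15 -> S7 -> S4 -> S17 -> S16 -> S7
S7 first seen at step 4, revisited at step 8.
Cycle length = 8 - 4 = 4

4


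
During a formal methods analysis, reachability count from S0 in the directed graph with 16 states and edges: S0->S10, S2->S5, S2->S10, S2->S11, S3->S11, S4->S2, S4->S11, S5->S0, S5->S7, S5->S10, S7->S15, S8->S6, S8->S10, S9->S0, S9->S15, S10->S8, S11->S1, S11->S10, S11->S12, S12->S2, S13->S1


BFS from S0:
  layer 0: {S0}
  layer 1: {S10}
  layer 2: {S8}
  layer 3: {S6}
Reachable set: {S0, S6, S8, S10}
Count = 4

4


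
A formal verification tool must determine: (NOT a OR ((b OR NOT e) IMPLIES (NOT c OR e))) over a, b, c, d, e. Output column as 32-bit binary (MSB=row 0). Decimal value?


Formula: (NOT a OR ((b OR NOT e) IMPLIES (NOT c OR e))) over a, b, c, d, e (32 rows)
Evaluate each row (bits = a,b,c,d,e, MSB first):
  row 0 [00000]: (NOT 0 OR ((0 OR NOT 0) IMPLIES (NOT 0 OR 0))) -> 1
  row 1 [00001]: (NOT 0 OR ((0 OR NOT 1) IMPLIES (NOT 0 OR 1))) -> 1
  row 2 [00010]: (NOT 0 OR ((0 OR NOT 0) IMPLIES (NOT 0 OR 0))) -> 1
  row 3 [00011]: (NOT 0 OR ((0 OR NOT 1) IMPLIES (NOT 0 OR 1))) -> 1
  row 4 [00100]: (NOT 0 OR ((0 OR NOT 0) IMPLIES (NOT 1 OR 0))) -> 1
  row 5 [00101]: (NOT 0 OR ((0 OR NOT 1) IMPLIES (NOT 1 OR 1))) -> 1
  row 6 [00110]: (NOT 0 OR ((0 OR NOT 0) IMPLIES (NOT 1 OR 0))) -> 1
  row 7 [00111]: (NOT 0 OR ((0 OR NOT 1) IMPLIES (NOT 1 OR 1))) -> 1
  row 8 [01000]: (NOT 0 OR ((1 OR NOT 0) IMPLIES (NOT 0 OR 0))) -> 1
  row 9 [01001]: (NOT 0 OR ((1 OR NOT 1) IMPLIES (NOT 0 OR 1))) -> 1
  row 10 [01010]: (NOT 0 OR ((1 OR NOT 0) IMPLIES (NOT 0 OR 0))) -> 1
  row 11 [01011]: (NOT 0 OR ((1 OR NOT 1) IMPLIES (NOT 0 OR 1))) -> 1
  row 12 [01100]: (NOT 0 OR ((1 OR NOT 0) IMPLIES (NOT 1 OR 0))) -> 1
  row 13 [01101]: (NOT 0 OR ((1 OR NOT 1) IMPLIES (NOT 1 OR 1))) -> 1
  row 14 [01110]: (NOT 0 OR ((1 OR NOT 0) IMPLIES (NOT 1 OR 0))) -> 1
  row 15 [01111]: (NOT 0 OR ((1 OR NOT 1) IMPLIES (NOT 1 OR 1))) -> 1
  row 16 [10000]: (NOT 1 OR ((0 OR NOT 0) IMPLIES (NOT 0 OR 0))) -> 1
  row 17 [10001]: (NOT 1 OR ((0 OR NOT 1) IMPLIES (NOT 0 OR 1))) -> 1
  row 18 [10010]: (NOT 1 OR ((0 OR NOT 0) IMPLIES (NOT 0 OR 0))) -> 1
  row 19 [10011]: (NOT 1 OR ((0 OR NOT 1) IMPLIES (NOT 0 OR 1))) -> 1
  row 20 [10100]: (NOT 1 OR ((0 OR NOT 0) IMPLIES (NOT 1 OR 0))) -> 0
  row 21 [10101]: (NOT 1 OR ((0 OR NOT 1) IMPLIES (NOT 1 OR 1))) -> 1
  row 22 [10110]: (NOT 1 OR ((0 OR NOT 0) IMPLIES (NOT 1 OR 0))) -> 0
  row 23 [10111]: (NOT 1 OR ((0 OR NOT 1) IMPLIES (NOT 1 OR 1))) -> 1
  row 24 [11000]: (NOT 1 OR ((1 OR NOT 0) IMPLIES (NOT 0 OR 0))) -> 1
  row 25 [11001]: (NOT 1 OR ((1 OR NOT 1) IMPLIES (NOT 0 OR 1))) -> 1
  row 26 [11010]: (NOT 1 OR ((1 OR NOT 0) IMPLIES (NOT 0 OR 0))) -> 1
  row 27 [11011]: (NOT 1 OR ((1 OR NOT 1) IMPLIES (NOT 0 OR 1))) -> 1
  row 28 [11100]: (NOT 1 OR ((1 OR NOT 0) IMPLIES (NOT 1 OR 0))) -> 0
  row 29 [11101]: (NOT 1 OR ((1 OR NOT 1) IMPLIES (NOT 1 OR 1))) -> 1
  row 30 [11110]: (NOT 1 OR ((1 OR NOT 0) IMPLIES (NOT 1 OR 0))) -> 0
  row 31 [11111]: (NOT 1 OR ((1 OR NOT 1) IMPLIES (NOT 1 OR 1))) -> 1
Full result column, 4 rows per line (a,b,c fixed per line; d,e runs 00..11 left to right):
  rows 0-3 [a,b,c=000]: 1111  = hex F
  rows 4-7 [a,b,c=001]: 1111  = hex F
  rows 8-11 [a,b,c=010]: 1111  = hex F
  rows 12-15 [a,b,c=011]: 1111  = hex F
  rows 16-19 [a,b,c=100]: 1111  = hex F
  rows 20-23 [a,b,c=101]: 0101  = hex 5
  rows 24-27 [a,b,c=110]: 1111  = hex F
  rows 28-31 [a,b,c=111]: 0101  = hex 5
Output column (row 0 .. row 31) = 11111111111111111111010111110101
Output column grouped in 4s = 1111 1111 1111 1111 1111 0101 1111 0101 = 0xFFFFF5F5
Convert to decimal digit by digit (value = value*16 + digit):
  F -> 15
  15*16 + 15 (F) = 255
  255*16 + 15 (F) = 4095
  4095*16 + 15 (F) = 65535
  65535*16 + 15 (F) = 1048575
  1048575*16 + 5 = 16777205
  16777205*16 + 15 (F) = 268435295
  268435295*16 + 5 = 4294964725
Decimal = 4294964725

4294964725


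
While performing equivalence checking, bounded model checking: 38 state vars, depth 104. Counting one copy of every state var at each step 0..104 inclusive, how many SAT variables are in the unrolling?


BMC unrolls to depth k, creating one copy of each state var for steps 0..k.
Step count = 104 + 1 = 105 (steps 0 through 104)
Vars per step = 38
Total = 38 * 105 = 3990

3990


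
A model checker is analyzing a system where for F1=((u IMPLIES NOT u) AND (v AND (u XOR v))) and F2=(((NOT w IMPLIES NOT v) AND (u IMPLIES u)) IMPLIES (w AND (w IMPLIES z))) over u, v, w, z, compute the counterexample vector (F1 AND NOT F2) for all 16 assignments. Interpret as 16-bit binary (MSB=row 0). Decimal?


F1 = ((u IMPLIES NOT u) AND (v AND (u XOR v)))
F2 = (((NOT w IMPLIES NOT v) AND (u IMPLIES u)) IMPLIES (w AND (w IMPLIES z)))
Counterexample to F1=>F2 is where F1=1 and F2=0.
Evaluate each row (bits = u,v,w,z, MSB first):
  row 0 [0000]: F1=0 F2=0 -> F1&~F2 -> 0
  row 1 [0001]: F1=0 F2=0 -> F1&~F2 -> 0
  row 2 [0010]: F1=0 F2=0 -> F1&~F2 -> 0
  row 3 [0011]: F1=0 F2=1 -> F1&~F2 -> 0
  row 4 [0100]: F1=1 F2=1 -> F1&~F2 -> 0
  row 5 [0101]: F1=1 F2=1 -> F1&~F2 -> 0
  row 6 [0110]: F1=1 F2=0 -> F1&~F2 -> 1
  row 7 [0111]: F1=1 F2=1 -> F1&~F2 -> 0
  row 8 [1000]: F1=0 F2=0 -> F1&~F2 -> 0
  row 9 [1001]: F1=0 F2=0 -> F1&~F2 -> 0
  row 10 [1010]: F1=0 F2=0 -> F1&~F2 -> 0
  row 11 [1011]: F1=0 F2=1 -> F1&~F2 -> 0
  row 12 [1100]: F1=0 F2=1 -> F1&~F2 -> 0
  row 13 [1101]: F1=0 F2=1 -> F1&~F2 -> 0
  row 14 [1110]: F1=0 F2=0 -> F1&~F2 -> 0
  row 15 [1111]: F1=0 F2=1 -> F1&~F2 -> 0
Full result column, 4 rows per line (u,v fixed per line; w,z runs 00..11 left to right):
  rows 0-3 [u,v=00]: 0000  = hex 0
  rows 4-7 [u,v=01]: 0010  = hex 2
  rows 8-11 [u,v=10]: 0000  = hex 0
  rows 12-15 [u,v=11]: 0000  = hex 0
Counterexample vector (row 0 .. row 15) = 0000001000000000
Output column grouped in 4s = 0000 0010 0000 0000 = 0x0200
Convert to decimal digit by digit (value = value*16 + digit):
  0 -> 0
  0*16 + 2 = 2
  2*16 + 0 = 32
  32*16 + 0 = 512
Decimal = 512

512


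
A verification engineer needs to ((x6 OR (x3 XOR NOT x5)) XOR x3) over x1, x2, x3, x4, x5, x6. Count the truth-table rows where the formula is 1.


Formula: ((x6 OR (x3 XOR NOT x5)) XOR x3) over 6 vars (64 rows)
Evaluate each row (x1, x2, x3, x4, x5, x6 as bits, MSB first):
  row 0 [000000]: ((0 OR (0 XOR NOT 0)) XOR 0) -> 1
  row 1 [000001]: ((1 OR (0 XOR NOT 0)) XOR 0) -> 1
  row 2 [000010]: ((0 OR (0 XOR NOT 1)) XOR 0) -> 0
  row 3 [000011]: ((1 OR (0 XOR NOT 1)) XOR 0) -> 1
  row 4 [000100]: ((0 OR (0 XOR NOT 0)) XOR 0) -> 1
  (every remaining row is evaluated the same way; all 64 results are listed next)
Full result column, 8 rows per line (x1,x2,x3 fixed per line; x4,x5,x6 runs 000..111 left to right):
  rows 0-7 [x1,x2,x3=000]: 11011101  (ones: 6)
  rows 8-15 [x1,x2,x3=001]: 10001000  (ones: 2)
  rows 16-23 [x1,x2,x3=010]: 11011101  (ones: 6)
  rows 24-31 [x1,x2,x3=011]: 10001000  (ones: 2)
  rows 32-39 [x1,x2,x3=100]: 11011101  (ones: 6)
  rows 40-47 [x1,x2,x3=101]: 10001000  (ones: 2)
  rows 48-55 [x1,x2,x3=110]: 11011101  (ones: 6)
  rows 56-63 [x1,x2,x3=111]: 10001000  (ones: 2)
Count of 1-rows = 6+2+6+2+6+2+6+2 = 32

32


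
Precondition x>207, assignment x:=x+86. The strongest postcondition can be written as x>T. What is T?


Formula: sp(P, x:=E) = exists old_x. (x = E[old_x/x]) AND P[old_x/x] (old_x is the value of x before the assignment; eliminate old_x by solving x = E[old_x/x] for old_x)
Step 1: Precondition P: x>207, i.e. old_x > 207
Step 2: Assignment gives x = old_x + 86, so old_x = x - 86
Step 3: Substitute into P: x - 86 > 207
Step 4: Simplify: x > 207+86 = 293

293


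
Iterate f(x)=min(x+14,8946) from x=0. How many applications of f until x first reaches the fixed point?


Step 1: x=0, cap=8946, increment=14
Step 2: x grows by 14 each step until capped at 8946; fixed point is x=8946
Step 3: iterations = ceil(8946/14) = 639

639


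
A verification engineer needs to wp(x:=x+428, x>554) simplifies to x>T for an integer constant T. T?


Formula: wp(x:=E, P) = P[E/x] (substitute E for x in postcondition)
Step 1: Postcondition: x>554
Step 2: Substitute x+428 for x: x+428>554
Step 3: Solve for x: x > 554-428 = 126

126


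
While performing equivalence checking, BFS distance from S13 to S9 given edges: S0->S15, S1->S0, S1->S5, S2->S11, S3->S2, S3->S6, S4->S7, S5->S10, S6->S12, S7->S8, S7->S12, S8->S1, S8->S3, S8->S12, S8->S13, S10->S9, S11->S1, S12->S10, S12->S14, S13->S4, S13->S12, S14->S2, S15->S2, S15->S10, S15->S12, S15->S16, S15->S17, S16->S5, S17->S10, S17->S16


BFS layer-by-layer from S13:
  dist 0: {S13}
  dist 1: {S4, S12}
  dist 2: {S7, S10, S14}
  dist 3: {S2, S8, S9}
  -> S9 reached at distance 3
Shortest path length = 3

3


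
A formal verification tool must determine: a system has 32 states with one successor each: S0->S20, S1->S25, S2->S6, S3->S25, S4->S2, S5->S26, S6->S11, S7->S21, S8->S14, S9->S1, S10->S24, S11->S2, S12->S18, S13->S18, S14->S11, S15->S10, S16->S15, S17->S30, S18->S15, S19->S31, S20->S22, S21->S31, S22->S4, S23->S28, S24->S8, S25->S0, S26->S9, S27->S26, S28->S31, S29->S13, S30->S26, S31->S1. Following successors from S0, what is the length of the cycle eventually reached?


Trace from S0 until a state repeats:
  S0 -> S20 -> S22 -> S4 -> S2 -> S6 -> S11 -> S2
S2 first seen at step 4, revisited at step 7.
Cycle length = 7 - 4 = 3

3


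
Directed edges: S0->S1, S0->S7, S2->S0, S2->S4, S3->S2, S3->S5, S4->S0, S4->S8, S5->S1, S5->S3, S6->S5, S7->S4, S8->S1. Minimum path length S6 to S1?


BFS layer-by-layer from S6:
  dist 0: {S6}
  dist 1: {S5}
  dist 2: {S1, S3}
  -> S1 reached at distance 2
Shortest path length = 2

2


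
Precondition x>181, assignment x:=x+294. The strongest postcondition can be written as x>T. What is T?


Formula: sp(P, x:=E) = exists old_x. (x = E[old_x/x]) AND P[old_x/x] (old_x is the value of x before the assignment; eliminate old_x by solving x = E[old_x/x] for old_x)
Step 1: Precondition P: x>181, i.e. old_x > 181
Step 2: Assignment gives x = old_x + 294, so old_x = x - 294
Step 3: Substitute into P: x - 294 > 181
Step 4: Simplify: x > 181+294 = 475

475


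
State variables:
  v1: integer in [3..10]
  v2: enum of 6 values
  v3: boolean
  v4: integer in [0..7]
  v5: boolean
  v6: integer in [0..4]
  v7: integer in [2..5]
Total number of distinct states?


State space = product of domain sizes of all variables.
Domain sizes:
  v1 (integer in [3..10]): 8
  v2 (enum of 6 values): 6
  v3 (boolean): 2
  v4 (integer in [0..7]): 8
  v5 (boolean): 2
  v6 (integer in [0..4]): 5
  v7 (integer in [2..5]): 4
Product = 8 * 6 * 2 * 8 * 2 * 5 * 4 = 30720

30720


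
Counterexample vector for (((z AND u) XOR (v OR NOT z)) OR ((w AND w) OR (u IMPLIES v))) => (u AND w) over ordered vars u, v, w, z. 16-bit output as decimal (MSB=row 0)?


F1 = (((z AND u) XOR (v OR NOT z)) OR ((w AND w) OR (u IMPLIES v)))
F2 = (u AND w)
Counterexample to F1=>F2 is where F1=1 and F2=0.
Evaluate each row (bits = u,v,w,z, MSB first):
  row 0 [0000]: F1=1 F2=0 -> F1&~F2 -> 1
  row 1 [0001]: F1=1 F2=0 -> F1&~F2 -> 1
  row 2 [0010]: F1=1 F2=0 -> F1&~F2 -> 1
  row 3 [0011]: F1=1 F2=0 -> F1&~F2 -> 1
  row 4 [0100]: F1=1 F2=0 -> F1&~F2 -> 1
  row 5 [0101]: F1=1 F2=0 -> F1&~F2 -> 1
  row 6 [0110]: F1=1 F2=0 -> F1&~F2 -> 1
  row 7 [0111]: F1=1 F2=0 -> F1&~F2 -> 1
  row 8 [1000]: F1=1 F2=0 -> F1&~F2 -> 1
  row 9 [1001]: F1=1 F2=0 -> F1&~F2 -> 1
  row 10 [1010]: F1=1 F2=1 -> F1&~F2 -> 0
  row 11 [1011]: F1=1 F2=1 -> F1&~F2 -> 0
  row 12 [1100]: F1=1 F2=0 -> F1&~F2 -> 1
  row 13 [1101]: F1=1 F2=0 -> F1&~F2 -> 1
  row 14 [1110]: F1=1 F2=1 -> F1&~F2 -> 0
  row 15 [1111]: F1=1 F2=1 -> F1&~F2 -> 0
Full result column, 4 rows per line (u,v fixed per line; w,z runs 00..11 left to right):
  rows 0-3 [u,v=00]: 1111  = hex F
  rows 4-7 [u,v=01]: 1111  = hex F
  rows 8-11 [u,v=10]: 1100  = hex C
  rows 12-15 [u,v=11]: 1100  = hex C
Counterexample vector (row 0 .. row 15) = 1111111111001100
Output column grouped in 4s = 1111 1111 1100 1100 = 0xFFCC
Convert to decimal digit by digit (value = value*16 + digit):
  F -> 15
  15*16 + 15 (F) = 255
  255*16 + 12 (C) = 4092
  4092*16 + 12 (C) = 65484
Decimal = 65484

65484


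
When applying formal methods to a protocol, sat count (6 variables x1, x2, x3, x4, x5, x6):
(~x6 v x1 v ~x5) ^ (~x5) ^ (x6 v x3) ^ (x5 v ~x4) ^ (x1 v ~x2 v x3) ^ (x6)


CNF with 6 clauses over 6 vars (64 assignments).
An assignment satisfies CNF iff every clause has >=1 true literal.
Check each row (bits = x1,x2,x3,x4,x5,x6; clause T/F shown):
  row 0 [000000]: clauses=TTFTTF -> 0
  row 1 [000001]: clauses=TTTTTT -> 1
  row 2 [000010]: clauses=TFFTTF -> 0
  row 3 [000011]: clauses=FFTTTT -> 0
  row 4 [000100]: clauses=TTFFTF -> 0
  (every remaining row is evaluated the same way; all 64 results are listed next)
Full result column, 8 rows per line (x1,x2,x3 fixed per line; x4,x5,x6 runs 000..111 left to right):
  rows 0-7 [x1,x2,x3=000]: 01000000  (ones: 1)
  rows 8-15 [x1,x2,x3=001]: 01000000  (ones: 1)
  rows 16-23 [x1,x2,x3=010]: 00000000  (ones: 0)
  rows 24-31 [x1,x2,x3=011]: 01000000  (ones: 1)
  rows 32-39 [x1,x2,x3=100]: 01000000  (ones: 1)
  rows 40-47 [x1,x2,x3=101]: 01000000  (ones: 1)
  rows 48-55 [x1,x2,x3=110]: 01000000  (ones: 1)
  rows 56-63 [x1,x2,x3=111]: 01000000  (ones: 1)
Satisfying assignments = 1+1+0+1+1+1+1+1 = 7

7


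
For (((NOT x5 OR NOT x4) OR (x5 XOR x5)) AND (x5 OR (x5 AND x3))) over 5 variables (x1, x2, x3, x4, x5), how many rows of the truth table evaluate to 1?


Formula: (((NOT x5 OR NOT x4) OR (x5 XOR x5)) AND (x5 OR (x5 AND x3))) over 5 vars (32 rows)
Evaluate each row (x1, x2, x3, x4, x5 as bits, MSB first):
  row 0 [00000]: (((NOT 0 OR NOT 0) OR (0 XOR 0)) AND (0 OR (0 AND 0))) -> 0
  row 1 [00001]: (((NOT 1 OR NOT 0) OR (1 XOR 1)) AND (1 OR (1 AND 0))) -> 1
  row 2 [00010]: (((NOT 0 OR NOT 1) OR (0 XOR 0)) AND (0 OR (0 AND 0))) -> 0
  row 3 [00011]: (((NOT 1 OR NOT 1) OR (1 XOR 1)) AND (1 OR (1 AND 0))) -> 0
  row 4 [00100]: (((NOT 0 OR NOT 0) OR (0 XOR 0)) AND (0 OR (0 AND 1))) -> 0
  row 5 [00101]: (((NOT 1 OR NOT 0) OR (1 XOR 1)) AND (1 OR (1 AND 1))) -> 1
  row 6 [00110]: (((NOT 0 OR NOT 1) OR (0 XOR 0)) AND (0 OR (0 AND 1))) -> 0
  row 7 [00111]: (((NOT 1 OR NOT 1) OR (1 XOR 1)) AND (1 OR (1 AND 1))) -> 0
  row 8 [01000]: (((NOT 0 OR NOT 0) OR (0 XOR 0)) AND (0 OR (0 AND 0))) -> 0
  row 9 [01001]: (((NOT 1 OR NOT 0) OR (1 XOR 1)) AND (1 OR (1 AND 0))) -> 1
  row 10 [01010]: (((NOT 0 OR NOT 1) OR (0 XOR 0)) AND (0 OR (0 AND 0))) -> 0
  row 11 [01011]: (((NOT 1 OR NOT 1) OR (1 XOR 1)) AND (1 OR (1 AND 0))) -> 0
  row 12 [01100]: (((NOT 0 OR NOT 0) OR (0 XOR 0)) AND (0 OR (0 AND 1))) -> 0
  row 13 [01101]: (((NOT 1 OR NOT 0) OR (1 XOR 1)) AND (1 OR (1 AND 1))) -> 1
  row 14 [01110]: (((NOT 0 OR NOT 1) OR (0 XOR 0)) AND (0 OR (0 AND 1))) -> 0
  row 15 [01111]: (((NOT 1 OR NOT 1) OR (1 XOR 1)) AND (1 OR (1 AND 1))) -> 0
  row 16 [10000]: (((NOT 0 OR NOT 0) OR (0 XOR 0)) AND (0 OR (0 AND 0))) -> 0
  row 17 [10001]: (((NOT 1 OR NOT 0) OR (1 XOR 1)) AND (1 OR (1 AND 0))) -> 1
  row 18 [10010]: (((NOT 0 OR NOT 1) OR (0 XOR 0)) AND (0 OR (0 AND 0))) -> 0
  row 19 [10011]: (((NOT 1 OR NOT 1) OR (1 XOR 1)) AND (1 OR (1 AND 0))) -> 0
  row 20 [10100]: (((NOT 0 OR NOT 0) OR (0 XOR 0)) AND (0 OR (0 AND 1))) -> 0
  row 21 [10101]: (((NOT 1 OR NOT 0) OR (1 XOR 1)) AND (1 OR (1 AND 1))) -> 1
  row 22 [10110]: (((NOT 0 OR NOT 1) OR (0 XOR 0)) AND (0 OR (0 AND 1))) -> 0
  row 23 [10111]: (((NOT 1 OR NOT 1) OR (1 XOR 1)) AND (1 OR (1 AND 1))) -> 0
  row 24 [11000]: (((NOT 0 OR NOT 0) OR (0 XOR 0)) AND (0 OR (0 AND 0))) -> 0
  row 25 [11001]: (((NOT 1 OR NOT 0) OR (1 XOR 1)) AND (1 OR (1 AND 0))) -> 1
  row 26 [11010]: (((NOT 0 OR NOT 1) OR (0 XOR 0)) AND (0 OR (0 AND 0))) -> 0
  row 27 [11011]: (((NOT 1 OR NOT 1) OR (1 XOR 1)) AND (1 OR (1 AND 0))) -> 0
  row 28 [11100]: (((NOT 0 OR NOT 0) OR (0 XOR 0)) AND (0 OR (0 AND 1))) -> 0
  row 29 [11101]: (((NOT 1 OR NOT 0) OR (1 XOR 1)) AND (1 OR (1 AND 1))) -> 1
  row 30 [11110]: (((NOT 0 OR NOT 1) OR (0 XOR 0)) AND (0 OR (0 AND 1))) -> 0
  row 31 [11111]: (((NOT 1 OR NOT 1) OR (1 XOR 1)) AND (1 OR (1 AND 1))) -> 0
Full result column, 8 rows per line (x1,x2 fixed per line; x3,x4,x5 runs 000..111 left to right):
  rows 0-7 [x1,x2=00]: 01000100  (ones: 2)
  rows 8-15 [x1,x2=01]: 01000100  (ones: 2)
  rows 16-23 [x1,x2=10]: 01000100  (ones: 2)
  rows 24-31 [x1,x2=11]: 01000100  (ones: 2)
Count of 1-rows = 2+2+2+2 = 8

8
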